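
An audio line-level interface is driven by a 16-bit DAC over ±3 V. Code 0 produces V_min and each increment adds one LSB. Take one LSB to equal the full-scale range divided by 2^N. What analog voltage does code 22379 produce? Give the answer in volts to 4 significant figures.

The full-scale span is 3 − (-3) = 6 V. LSB = 6 V / 2^16.
V_out = V_min + code × LSB = -3 V + 22379 × 6 V / 65536
      = -3 + 2.04886 = -0.951141 V.

-0.9511 V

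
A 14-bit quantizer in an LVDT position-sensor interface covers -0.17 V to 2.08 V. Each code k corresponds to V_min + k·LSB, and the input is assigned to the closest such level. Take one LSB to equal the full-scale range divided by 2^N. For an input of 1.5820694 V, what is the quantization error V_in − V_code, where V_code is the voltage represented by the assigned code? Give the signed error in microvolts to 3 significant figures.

+24.7 µV

The full-scale span is 2.08 − (-0.17) = 2.25 V. LSB = 2.25 V / 2^14 ≈ 137.3 µV.
(1.5820694 − (-0.17)) / LSB = 1.7520694 × 16384/2.25 = 12758.1800. Nearest integer: k = 12758.
V_code = V_min + k × range/2^14 = -0.17 + 12758 × 2.25/16384 = 1.5820446777 V.
V_in − V_code = 1.5820694 − (1.5820446777) = +24.7 µV.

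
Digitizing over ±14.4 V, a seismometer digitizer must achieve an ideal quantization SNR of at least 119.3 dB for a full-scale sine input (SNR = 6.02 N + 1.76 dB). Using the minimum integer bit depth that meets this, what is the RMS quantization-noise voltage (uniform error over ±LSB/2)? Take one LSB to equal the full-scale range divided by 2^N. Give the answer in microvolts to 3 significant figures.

Range = 14.4 − (-14.4) = 28.8 V.
N ≥ (119.3 − 1.76)/6.02 = 19.525 → N_min = 20.
LSB = 28.8 V / 2^20 = 27.466 µV.
σ_q = LSB/√12 = 27.466 µV/3.4641 = 7.93 µV.

7.93 µV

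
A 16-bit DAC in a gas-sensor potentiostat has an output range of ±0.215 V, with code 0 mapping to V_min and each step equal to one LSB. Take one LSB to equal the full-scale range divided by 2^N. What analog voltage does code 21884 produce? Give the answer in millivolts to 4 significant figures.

-71.41 mV

Full-scale range = 0.215 V − (-0.215 V) = 0.43 V. LSB = 0.43 V / 2^16.
Output = V_min + (21884/65536) × range = -0.215 + 0.333923 × 0.43 V
      = -0.215 V + 0.143587 V = -0.0714130 V.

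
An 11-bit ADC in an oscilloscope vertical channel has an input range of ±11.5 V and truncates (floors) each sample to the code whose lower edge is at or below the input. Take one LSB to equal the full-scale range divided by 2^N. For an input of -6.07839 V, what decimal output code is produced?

482

Span: 11.5 V − (-11.5 V) = 23 V. LSB = 23 V / 2^11 ≈ 11.23 mV.
code = ⌊(V_in − V_min)/LSB⌋ = ⌊(V_in − V_min) × 2^11 / range⌋
     = ⌊(-6.07839 − (-11.5)) × 2048 / 23⌋ = ⌊5.42161 × 2048/23⌋
     = ⌊482.759⌋ = 482.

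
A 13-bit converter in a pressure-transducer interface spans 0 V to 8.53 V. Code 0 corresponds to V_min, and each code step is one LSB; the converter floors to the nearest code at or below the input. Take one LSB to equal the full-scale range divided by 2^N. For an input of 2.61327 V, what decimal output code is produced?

V_FS = 8.53 V. LSB = 8.53 V / 2^13 ≈ 1.041 mV.
code = ⌊(V_in − V_min)/LSB⌋ = ⌊(V_in − V_min) × 2^13 / range⌋
     = ⌊(2.61327 − (0)) × 8192 / 8.53⌋ = ⌊2.61327 × 8192/8.53⌋
     = ⌊2509.720⌋ = 2509.

2509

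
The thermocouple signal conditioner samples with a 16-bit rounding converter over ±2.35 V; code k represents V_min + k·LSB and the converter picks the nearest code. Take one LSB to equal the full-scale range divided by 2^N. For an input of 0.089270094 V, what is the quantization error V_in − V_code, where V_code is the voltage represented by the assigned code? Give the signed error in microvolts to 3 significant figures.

−16.7 µV

Span: 2.35 V − (-2.35 V) = 4.7 V. LSB = 4.7 V / 2^16 ≈ 71.72 µV.
(0.089270094 − (-2.35)) / LSB = 2.439270094 × 65536/4.7 = 34012.7670. Nearest integer: k = 34013.
V_code = -2.35 + (34013/65536) × 4.7 = 0.089286804199 V.
Error = V_in − V_code = 0.089270094 − (0.089286804199) = −16.7 µV.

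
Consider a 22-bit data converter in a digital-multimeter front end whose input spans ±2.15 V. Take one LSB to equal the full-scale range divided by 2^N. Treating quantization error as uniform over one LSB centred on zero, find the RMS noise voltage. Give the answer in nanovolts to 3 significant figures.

Full-scale range = 2.15 V − (-2.15 V) = 4.3 V.
LSB = 4.3 V ÷ 2^22 = 4.3/4194304 V = 1.0252 µV.
σ_q = LSB/√12 = 1.0252 µV/3.4641 = 296 nV.

296 nV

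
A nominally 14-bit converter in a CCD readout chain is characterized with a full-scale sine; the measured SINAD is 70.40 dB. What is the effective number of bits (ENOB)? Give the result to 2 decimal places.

ENOB = (70.40 − 1.76)/6.02 = 11.4020 bits.

11.40 bits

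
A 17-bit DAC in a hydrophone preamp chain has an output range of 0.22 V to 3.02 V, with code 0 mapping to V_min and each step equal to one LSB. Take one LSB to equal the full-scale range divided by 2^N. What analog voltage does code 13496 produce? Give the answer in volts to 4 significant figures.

Span: 3.02 V − (0.22 V) = 2.8 V. LSB = 2.8 V / 2^17.
V_out = 0.22 + 13496 × (2.8/131072) V
      = 0.22 + 0.288306 = 0.508306 V.

0.5083 V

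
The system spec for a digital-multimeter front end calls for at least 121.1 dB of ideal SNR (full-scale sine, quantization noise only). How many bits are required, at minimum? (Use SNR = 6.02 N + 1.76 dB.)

20 bits

Required N = ⌈(121.1 − 1.76)/6.02⌉ = ⌈19.824⌉ = 20.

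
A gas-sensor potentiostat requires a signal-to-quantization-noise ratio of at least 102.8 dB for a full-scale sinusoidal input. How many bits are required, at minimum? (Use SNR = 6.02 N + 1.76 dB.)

N ≥ (102.8 − 1.76)/6.02 = 16.784 → N_min = 17.

17 bits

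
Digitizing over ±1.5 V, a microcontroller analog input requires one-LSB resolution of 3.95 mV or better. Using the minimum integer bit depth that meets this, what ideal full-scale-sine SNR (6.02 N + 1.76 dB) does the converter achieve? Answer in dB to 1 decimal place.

Range = 1.5 − (-1.5) = 3 V.
Levels needed ≥ 3/3.95 mV = 759.5. 2^10 = 1024 suffices, so N_min = 10.
6.02(10) + 1.76 = 61.96 dB.

62.0 dB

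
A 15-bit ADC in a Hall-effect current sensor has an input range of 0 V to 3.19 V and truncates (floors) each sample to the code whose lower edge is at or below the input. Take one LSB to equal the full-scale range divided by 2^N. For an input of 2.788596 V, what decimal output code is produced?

28644

Span = 3.19 V. LSB = 3.19 V / 2^15 ≈ 97.35 µV.
(V_in − V_min) × 2^15/range = (2.788596 − (0)) × 32768/3.19 = 28644.738.
Floor → code = 28644.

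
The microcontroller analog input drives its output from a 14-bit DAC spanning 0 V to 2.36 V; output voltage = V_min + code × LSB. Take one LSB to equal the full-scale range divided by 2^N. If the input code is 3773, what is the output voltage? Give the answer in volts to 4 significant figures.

0.5435 V

V_FS = 2.36 V. LSB = 2.36 V / 2^14.
V_out = V_min + code × LSB = 0 V + 3773 × 2.36 V / 16384
      = 0 V + 0.543474 V = 0.543474 V.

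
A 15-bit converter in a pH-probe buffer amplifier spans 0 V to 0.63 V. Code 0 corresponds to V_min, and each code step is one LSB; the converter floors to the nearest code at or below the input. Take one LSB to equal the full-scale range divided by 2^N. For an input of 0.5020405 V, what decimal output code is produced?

V_FS = 0.63 V. LSB = 0.63 V / 2^15 ≈ 19.23 µV.
code = ⌊(V_in − V_min)/LSB⌋ = ⌊(V_in − V_min) × 2^15 / range⌋
     = ⌊(0.5020405 − (0)) × 32768 / 0.63⌋ = ⌊0.5020405 × 32768/0.63⌋
     = ⌊26112.481⌋ = 26112.

26112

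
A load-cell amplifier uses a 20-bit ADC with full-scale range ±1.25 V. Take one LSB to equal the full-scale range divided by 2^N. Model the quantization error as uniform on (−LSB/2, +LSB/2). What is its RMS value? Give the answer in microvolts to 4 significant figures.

Range = 1.25 − (-1.25) = 2.5 V.
LSB = 2.5 V / 2^20 = 2.38419 µV.
σ_q = LSB/√12 = 2.38419 µV/3.4641 = 0.6883 µV.

0.6883 µV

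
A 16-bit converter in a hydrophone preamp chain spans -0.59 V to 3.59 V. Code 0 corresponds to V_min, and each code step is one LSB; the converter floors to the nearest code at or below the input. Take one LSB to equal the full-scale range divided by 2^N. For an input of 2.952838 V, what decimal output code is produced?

Range = 3.59 − (-0.59) = 4.18 V. LSB = 4.18 V / 2^16 ≈ 63.78 µV.
(V_in − V_min) × 2^16/range = (2.952838 − (-0.59)) × 65536/4.18 = 55546.275.
Floor → code = 55546.

55546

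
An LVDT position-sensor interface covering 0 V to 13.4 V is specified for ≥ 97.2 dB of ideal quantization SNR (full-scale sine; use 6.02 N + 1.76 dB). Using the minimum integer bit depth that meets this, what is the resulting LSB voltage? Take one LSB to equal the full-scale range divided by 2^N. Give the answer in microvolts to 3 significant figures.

204 µV

Span = 13.4 V.
Required N = ⌈(97.2 − 1.76)/6.02⌉ = ⌈15.854⌉ = 16.
LSB = 13.4 V / 2^16 = 204 µV.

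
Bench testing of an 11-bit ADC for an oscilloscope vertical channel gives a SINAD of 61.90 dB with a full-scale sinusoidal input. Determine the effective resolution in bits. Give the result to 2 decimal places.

9.99 bits

(61.90 − 1.76) / 6.02 = 60.14/6.02 = 9.9900 effective bits.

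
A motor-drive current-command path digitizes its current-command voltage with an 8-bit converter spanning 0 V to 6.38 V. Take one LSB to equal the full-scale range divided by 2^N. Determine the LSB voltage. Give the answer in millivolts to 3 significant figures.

24.9 mV

Range is 6.38 V.
2^8 = 256 levels.
LSB = 6.38 V / 2^8 = 24.9 mV.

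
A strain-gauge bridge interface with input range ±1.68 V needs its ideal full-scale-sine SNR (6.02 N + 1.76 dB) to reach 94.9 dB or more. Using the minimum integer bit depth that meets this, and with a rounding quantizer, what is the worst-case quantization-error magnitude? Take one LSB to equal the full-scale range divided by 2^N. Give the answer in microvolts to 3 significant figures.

Full-scale range = 1.68 V − (-1.68 V) = 3.36 V.
Required N = ⌈(94.9 − 1.76)/6.02⌉ = ⌈15.472⌉ = 16.
One LSB is 3.36 V / 65536 = 51.270 µV.
Half an LSB is 25.6 µV.

25.6 µV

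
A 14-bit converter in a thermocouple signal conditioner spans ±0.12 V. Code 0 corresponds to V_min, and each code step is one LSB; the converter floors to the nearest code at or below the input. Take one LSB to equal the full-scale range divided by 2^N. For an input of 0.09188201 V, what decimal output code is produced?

The full-scale span is 0.12 − (-0.12) = 0.24 V. LSB = 0.24 V / 2^14 ≈ 14.65 µV.
V_in − V_min = 0.09188201 − (-0.12) = 0.21188201 V.
Divide by LSB: 0.21188201 × 16384/0.24 = 14464.4785.
Truncating gives code 14464.

14464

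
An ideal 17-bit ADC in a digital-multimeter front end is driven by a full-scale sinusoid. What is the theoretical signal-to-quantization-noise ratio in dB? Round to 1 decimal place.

For an ideal N-bit converter with full-scale sine input, SNR = 6.02 N + 1.76 dB. SNR = 6.02 × 17 + 1.76 = 102.34 + 1.76 = 104.10 dB.

104.1 dB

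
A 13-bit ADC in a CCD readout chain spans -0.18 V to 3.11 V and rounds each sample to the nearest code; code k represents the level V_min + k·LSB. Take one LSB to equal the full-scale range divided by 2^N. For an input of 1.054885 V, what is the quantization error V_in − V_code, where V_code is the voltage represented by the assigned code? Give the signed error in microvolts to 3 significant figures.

−69.8 µV

Range = 3.11 − (-0.18) = 3.29 V. LSB = 3.29 V / 2^13 ≈ 401.6 µV.
(1.054885 − (-0.18)) / LSB = 1.234885 × 8192/3.29 = 3074.8261. Nearest integer: k = 3075.
Reconstructed level: -0.18 + 3075 × 3.29/8192 V = 1.054954834 V.
e = 1.054885 − (1.054954834) = −69.8 µV.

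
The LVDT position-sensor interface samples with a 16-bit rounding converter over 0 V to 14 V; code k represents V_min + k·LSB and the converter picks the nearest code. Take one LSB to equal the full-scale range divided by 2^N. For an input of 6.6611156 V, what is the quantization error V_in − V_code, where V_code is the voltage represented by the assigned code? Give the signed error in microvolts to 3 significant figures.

−78.2 µV

V_FS = 14 V. LSB = 14 V / 2^16 ≈ 213.6 µV.
(6.6611156 − (0)) / LSB = 6.6611156 × 65536/14 = 31181.6337. Nearest integer: k = 31182.
V_code = 0 + (31182/65536) × 14 = 6.6611938477 V.
e = 6.6611156 − (6.6611938477) = −78.2 µV.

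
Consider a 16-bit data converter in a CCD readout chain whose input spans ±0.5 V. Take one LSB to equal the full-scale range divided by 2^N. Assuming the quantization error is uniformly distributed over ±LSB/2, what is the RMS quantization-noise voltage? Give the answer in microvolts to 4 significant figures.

4.405 µV

Full-scale range = 0.5 V − (-0.5 V) = 1 V.
Step size = 1/65536 V = 15.2588 µV.
For a uniform distribution on [−LSB/2, +LSB/2], V_rms = LSB/√12 = 15.2588 µV/3.4641 = 4.405 µV.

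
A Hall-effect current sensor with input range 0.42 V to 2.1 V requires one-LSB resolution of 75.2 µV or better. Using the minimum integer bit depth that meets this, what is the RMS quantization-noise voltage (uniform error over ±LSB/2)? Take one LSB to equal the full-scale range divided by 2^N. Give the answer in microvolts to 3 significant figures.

14.8 µV

The full-scale span is 2.1 − (0.42) = 1.68 V.
1.68 V / 75.2 µV = 22340. Since 2^14 = 16384 and 2^15 = 32768, N = 15.
Step size = 1.68/32768 V = 51.270 µV.
V_rms = LSB/√12 = 14.8 µV.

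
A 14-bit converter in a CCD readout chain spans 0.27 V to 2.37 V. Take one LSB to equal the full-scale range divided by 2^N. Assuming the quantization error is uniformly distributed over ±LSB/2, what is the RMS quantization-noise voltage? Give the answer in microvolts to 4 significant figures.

Span: 2.37 V − (0.27 V) = 2.1 V.
One LSB is 2.1 V / 16384 = 128.174 µV.
For a uniform distribution on [−LSB/2, +LSB/2], V_rms = LSB/√12 = 128.174 µV/3.4641 = 37.00 µV.

37.00 µV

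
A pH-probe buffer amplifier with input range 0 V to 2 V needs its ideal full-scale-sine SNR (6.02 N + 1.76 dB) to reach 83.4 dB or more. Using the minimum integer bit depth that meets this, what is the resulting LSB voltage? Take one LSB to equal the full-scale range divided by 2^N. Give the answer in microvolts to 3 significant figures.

122 µV

V_FS = 2 V.
Required N = ⌈(83.4 − 1.76)/6.02⌉ = ⌈13.561⌉ = 14.
LSB = 2 V / 2^14 = 122 µV.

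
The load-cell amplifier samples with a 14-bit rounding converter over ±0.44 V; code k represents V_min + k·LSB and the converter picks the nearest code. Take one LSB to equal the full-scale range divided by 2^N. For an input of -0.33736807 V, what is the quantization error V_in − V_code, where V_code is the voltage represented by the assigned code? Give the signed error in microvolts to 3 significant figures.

−9.67 µV

Full-scale range = 0.44 V − (-0.44 V) = 0.88 V. LSB = 0.88 V / 2^14 ≈ 53.71 µV.
(-0.33736807 − (-0.44)) / LSB = 0.10263193 × 16384/0.88 = 1910.8199. Nearest integer: k = 1911.
V_code = V_min + k × range/2^14 = -0.44 + 1911 × 0.88/16384 = -0.33735839844 V.
e = -0.33736807 − (-0.33735839844) = −9.67 µV.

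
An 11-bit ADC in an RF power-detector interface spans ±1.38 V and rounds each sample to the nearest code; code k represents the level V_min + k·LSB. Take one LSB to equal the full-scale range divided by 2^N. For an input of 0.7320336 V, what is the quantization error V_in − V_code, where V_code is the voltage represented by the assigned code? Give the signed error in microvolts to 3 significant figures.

The full-scale span is 1.38 − (-1.38) = 2.76 V. LSB = 2.76 V / 2^11 ≈ 1.348 mV.
Position in LSBs: (0.7320336 − (-1.38)) × 2048/2.76 = 1567.1901; rounding gives k = 1567.
V_code = -1.38 + (1567/2048) × 2.76 = 0.7317773438 V.
V_in − V_code = 0.7320336 − (0.7317773438) = +256 µV.

+256 µV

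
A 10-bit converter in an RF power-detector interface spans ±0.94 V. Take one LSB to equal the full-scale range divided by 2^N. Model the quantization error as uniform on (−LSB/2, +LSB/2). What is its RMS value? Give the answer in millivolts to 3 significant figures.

Range = 0.94 − (-0.94) = 1.88 V.
One LSB is 1.88 V / 1024 = 1.8359 mV.
For a uniform distribution on [−LSB/2, +LSB/2], V_rms = LSB/√12 = 1.8359 mV/3.4641 = 0.530 mV.

0.530 mV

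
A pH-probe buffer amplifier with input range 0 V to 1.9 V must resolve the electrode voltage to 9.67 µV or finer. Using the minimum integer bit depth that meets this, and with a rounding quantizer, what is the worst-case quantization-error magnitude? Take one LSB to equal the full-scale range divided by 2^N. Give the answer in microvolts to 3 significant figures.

3.62 µV

Span = 1.9 V.
Need 2^N ≥ 1.9 V / 9.67 µV = 196500 → N_min = 18.
One LSB is 1.9 V / 262144 = 7.2479 µV.
Half an LSB is 3.62 µV.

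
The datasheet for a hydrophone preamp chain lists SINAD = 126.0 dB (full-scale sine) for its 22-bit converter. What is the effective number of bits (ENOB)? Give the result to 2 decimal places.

20.64 bits

(126.0 − 1.76) / 6.02 = 124.24/6.02 = 20.6379 effective bits.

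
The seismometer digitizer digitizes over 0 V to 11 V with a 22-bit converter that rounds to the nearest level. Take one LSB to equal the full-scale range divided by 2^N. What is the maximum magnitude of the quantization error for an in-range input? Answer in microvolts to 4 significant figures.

Span = 11 V.
LSB = 11 V / 2^22 = 2.62260 µV.
A rounding quantizer has |error| ≤ LSB/2 = 1.311 µV.

1.311 µV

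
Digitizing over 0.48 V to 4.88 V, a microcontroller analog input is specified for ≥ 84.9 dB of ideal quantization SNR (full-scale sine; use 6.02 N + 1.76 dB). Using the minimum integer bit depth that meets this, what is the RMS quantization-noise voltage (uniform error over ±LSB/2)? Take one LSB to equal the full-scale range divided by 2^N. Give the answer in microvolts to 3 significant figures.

77.5 µV

Span: 4.88 V − (0.48 V) = 4.4 V.
Required N = ⌈(84.9 − 1.76)/6.02⌉ = ⌈13.811⌉ = 14.
LSB = 4.4 V ÷ 2^14 = 4.4/16384 V = 268.55 µV.
RMS noise = LSB/√12 = 77.5 µV.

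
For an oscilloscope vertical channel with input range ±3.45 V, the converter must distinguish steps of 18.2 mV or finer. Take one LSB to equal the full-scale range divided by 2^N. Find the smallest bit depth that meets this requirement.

Full-scale range = 3.45 V − (-3.45 V) = 6.9 V.
Required number of levels: 6.9/18.2 mV = 379.12; smallest N with 2^N ≥ that is 9.

9 bits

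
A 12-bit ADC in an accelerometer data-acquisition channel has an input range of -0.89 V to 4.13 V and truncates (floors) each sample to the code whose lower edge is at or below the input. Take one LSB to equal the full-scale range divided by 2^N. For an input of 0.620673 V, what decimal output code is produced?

Range = 4.13 − (-0.89) = 5.02 V. LSB = 5.02 V / 2^12 ≈ 1.226 mV.
(V_in − V_min) × 2^12/range = (0.620673 − (-0.89)) × 4096/5.02 = 1232.613.
Floor → code = 1232.

1232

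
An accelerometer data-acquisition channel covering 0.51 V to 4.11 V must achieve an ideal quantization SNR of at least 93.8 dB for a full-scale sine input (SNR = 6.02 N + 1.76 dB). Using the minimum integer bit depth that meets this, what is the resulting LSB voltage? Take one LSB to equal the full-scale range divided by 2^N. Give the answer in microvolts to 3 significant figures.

Range = 4.11 − (0.51) = 3.6 V.
Required N = ⌈(93.8 − 1.76)/6.02⌉ = ⌈15.289⌉ = 16.
LSB = 3.6 V ÷ 2^16 = 3.6/65536 V = 54.9 µV.

54.9 µV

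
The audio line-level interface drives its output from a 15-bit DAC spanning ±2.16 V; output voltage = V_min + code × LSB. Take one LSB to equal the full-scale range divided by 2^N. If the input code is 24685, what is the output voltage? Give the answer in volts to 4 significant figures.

Range = 2.16 − (-2.16) = 4.32 V. LSB = 4.32 V / 2^15.
V_out = V_min + code × LSB = -2.16 V + 24685 × 4.32 V / 32768
      = -2.16 V + 3.25437 V = 1.09437 V.

1.094 V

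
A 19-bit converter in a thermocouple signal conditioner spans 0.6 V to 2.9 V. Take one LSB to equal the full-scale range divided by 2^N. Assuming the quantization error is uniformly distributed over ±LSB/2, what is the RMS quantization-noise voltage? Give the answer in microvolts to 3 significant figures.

1.27 µV

Full-scale range = 2.9 V − (0.6 V) = 2.3 V.
LSB = 2.3 V / 2^19 = 4.3869 µV.
For a uniform distribution on [−LSB/2, +LSB/2], V_rms = LSB/√12 = 4.3869 µV/3.4641 = 1.27 µV.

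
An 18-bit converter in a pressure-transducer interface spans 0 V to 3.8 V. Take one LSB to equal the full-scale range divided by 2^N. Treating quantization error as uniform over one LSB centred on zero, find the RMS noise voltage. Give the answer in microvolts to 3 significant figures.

4.18 µV

Span = 3.8 V.
LSB = 3.8 V ÷ 2^18 = 3.8/262144 V = 14.496 µV.
For a uniform distribution on [−LSB/2, +LSB/2], V_rms = LSB/√12 = 14.496 µV/3.4641 = 4.18 µV.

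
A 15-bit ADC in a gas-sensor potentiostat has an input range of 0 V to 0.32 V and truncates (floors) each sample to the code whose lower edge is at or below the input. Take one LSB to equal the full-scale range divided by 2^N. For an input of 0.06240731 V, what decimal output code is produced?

Span = 0.32 V. LSB = 0.32 V / 2^15 ≈ 9.766 µV.
V_in − V_min = 0.06240731 − (0) = 0.06240731 V.
Divide by LSB: 0.06240731 × 32768/0.32 = 6390.5085.
Truncating gives code 6390.

6390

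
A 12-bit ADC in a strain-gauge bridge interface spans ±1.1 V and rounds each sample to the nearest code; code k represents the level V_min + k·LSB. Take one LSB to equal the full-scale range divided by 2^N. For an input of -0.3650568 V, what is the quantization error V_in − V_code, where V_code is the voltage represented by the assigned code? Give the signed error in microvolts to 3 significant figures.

+178 µV

Range = 1.1 − (-1.1) = 2.2 V. LSB = 2.2 V / 2^12 ≈ 0.5371 mV.
Position in LSBs: (-0.3650568 − (-1.1)) × 4096/2.2 = 1368.3306; rounding gives k = 1368.
Reconstructed level: -1.1 + 1368 × 2.2/4096 V = -0.3652343750 V.
Error = V_in − V_code = -0.3650568 − (-0.3652343750) = +178 µV.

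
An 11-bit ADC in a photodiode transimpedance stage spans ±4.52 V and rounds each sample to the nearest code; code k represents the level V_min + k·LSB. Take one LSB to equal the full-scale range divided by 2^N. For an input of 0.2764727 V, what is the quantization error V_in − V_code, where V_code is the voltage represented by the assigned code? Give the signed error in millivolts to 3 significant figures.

Range = 4.52 − (-4.52) = 9.04 V. LSB = 9.04 V / 2^11 ≈ 4.414 mV.
(0.2764727 − (-4.52)) / LSB = 4.7964727 × 2048/9.04 = 1086.6345. Nearest integer: k = 1087.
Reconstructed level: -4.52 + 1087 × 9.04/2048 V = 0.2780859375 V.
Error = V_in − V_code = 0.2764727 − (0.2780859375) = −1.61 mV.

−1.61 mV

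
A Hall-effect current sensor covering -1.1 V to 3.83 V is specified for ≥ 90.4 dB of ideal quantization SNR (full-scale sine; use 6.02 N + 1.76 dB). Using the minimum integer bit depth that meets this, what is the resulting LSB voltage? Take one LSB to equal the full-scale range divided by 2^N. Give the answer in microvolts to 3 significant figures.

Span: 3.83 V − (-1.1 V) = 4.93 V.
Required N = ⌈(90.4 − 1.76)/6.02⌉ = ⌈14.724⌉ = 15.
One LSB is 4.93 V / 32768 = 150 µV.

150 µV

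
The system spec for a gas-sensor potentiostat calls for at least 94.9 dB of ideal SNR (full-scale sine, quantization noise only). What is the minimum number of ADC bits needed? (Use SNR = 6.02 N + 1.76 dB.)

6.02 N + 1.76 ≥ 94.9 gives N ≥ 15.472, so the minimum integer is 16.

16 bits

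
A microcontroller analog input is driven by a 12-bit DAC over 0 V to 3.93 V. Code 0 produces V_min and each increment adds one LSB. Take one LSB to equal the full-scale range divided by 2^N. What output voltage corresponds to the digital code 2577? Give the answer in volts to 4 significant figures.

2.473 V

Range is 3.93 V. LSB = 3.93 V / 2^12.
V_out = V_min + code × LSB = 0 V + 2577 × 3.93 V / 4096
      = 0 + 2.47256 = 2.47256 V.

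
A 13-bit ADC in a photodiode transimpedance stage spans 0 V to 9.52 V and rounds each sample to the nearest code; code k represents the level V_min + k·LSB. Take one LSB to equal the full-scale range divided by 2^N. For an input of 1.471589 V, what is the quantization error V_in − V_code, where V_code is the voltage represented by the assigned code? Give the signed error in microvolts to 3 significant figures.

+359 µV

Span = 9.52 V. LSB = 9.52 V / 2^13 ≈ 1.162 mV.
(V_in − V_min)/LSB = (1.471589 − (0)) × 8192/9.52 = 1266.3085 → nearest code k = 1266.
Reconstructed level: 0 + 1266 × 9.52/8192 V = 1.471230469 V.
Error = V_in − V_code = 1.471589 − (1.471230469) = +359 µV.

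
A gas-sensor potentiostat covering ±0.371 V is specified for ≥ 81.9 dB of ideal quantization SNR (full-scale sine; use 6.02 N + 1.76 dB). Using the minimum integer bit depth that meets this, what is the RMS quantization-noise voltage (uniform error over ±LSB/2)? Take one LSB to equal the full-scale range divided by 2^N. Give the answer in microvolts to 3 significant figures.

13.1 µV

The full-scale span is 0.371 − (-0.371) = 0.742 V.
Solving 6.02 N ≥ 81.9 − 1.76: N ≥ 13.312. Round up → N = 14.
One LSB is 0.742 V / 16384 = 45.288 µV.
σ_q = LSB/√12 = 45.288 µV/3.4641 = 13.1 µV.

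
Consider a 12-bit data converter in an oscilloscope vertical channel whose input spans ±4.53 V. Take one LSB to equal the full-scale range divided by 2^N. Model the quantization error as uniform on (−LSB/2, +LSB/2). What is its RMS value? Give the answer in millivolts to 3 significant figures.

0.639 mV

Span: 4.53 V − (-4.53 V) = 9.06 V.
LSB = 9.06 V ÷ 2^12 = 9.06/4096 V = 2.2119 mV.
For a uniform distribution on [−LSB/2, +LSB/2], V_rms = LSB/√12 = 2.2119 mV/3.4641 = 0.639 mV.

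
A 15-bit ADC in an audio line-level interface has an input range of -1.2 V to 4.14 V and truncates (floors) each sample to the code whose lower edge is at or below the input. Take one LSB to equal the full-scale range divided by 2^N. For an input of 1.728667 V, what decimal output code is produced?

17971

The full-scale span is 4.14 − (-1.2) = 5.34 V. LSB = 5.34 V / 2^15 ≈ 163.0 µV.
(V_in − V_min) × 2^15/range = (1.728667 − (-1.2)) × 32768/5.34 = 17971.266.
Floor → code = 17971.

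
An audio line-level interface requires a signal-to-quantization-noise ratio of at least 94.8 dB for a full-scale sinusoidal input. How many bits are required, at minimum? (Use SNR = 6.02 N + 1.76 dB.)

6.02 N + 1.76 ≥ 94.8 gives N ≥ 15.455, so the minimum integer is 16.

16 bits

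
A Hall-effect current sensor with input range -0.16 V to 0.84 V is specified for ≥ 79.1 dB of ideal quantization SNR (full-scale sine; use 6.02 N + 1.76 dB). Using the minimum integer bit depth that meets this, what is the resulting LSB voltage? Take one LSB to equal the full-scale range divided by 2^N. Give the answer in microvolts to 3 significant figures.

122 µV

Span: 0.84 V − (-0.16 V) = 1 V.
6.02 N + 1.76 ≥ 79.1 gives N ≥ 12.847, so the minimum integer is 13.
LSB = 1 V / 2^13 = 122 µV.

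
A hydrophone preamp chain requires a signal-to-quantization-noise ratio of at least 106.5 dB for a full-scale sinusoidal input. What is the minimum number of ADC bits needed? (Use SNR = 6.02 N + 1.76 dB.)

18 bits

Required N = ⌈(106.5 − 1.76)/6.02⌉ = ⌈17.399⌉ = 18.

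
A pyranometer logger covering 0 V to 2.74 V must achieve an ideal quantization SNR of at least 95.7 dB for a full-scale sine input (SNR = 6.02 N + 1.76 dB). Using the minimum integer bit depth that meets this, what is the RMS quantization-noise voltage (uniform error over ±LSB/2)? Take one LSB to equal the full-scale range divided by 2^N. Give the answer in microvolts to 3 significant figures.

V_FS = 2.74 V.
Solving 6.02 N ≥ 95.7 − 1.76: N ≥ 15.605. Round up → N = 16.
One LSB is 2.74 V / 65536 = 41.809 µV.
V_rms = LSB/√12 = 12.1 µV.

12.1 µV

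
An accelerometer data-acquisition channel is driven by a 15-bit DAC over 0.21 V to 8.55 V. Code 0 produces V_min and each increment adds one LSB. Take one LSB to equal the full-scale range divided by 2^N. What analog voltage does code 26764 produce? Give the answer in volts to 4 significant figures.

Range = 8.55 − (0.21) = 8.34 V. LSB = 8.34 V / 2^15.
V_out = 0.21 + 26764 × (8.34/32768) V
      = 0.21 + 6.81188 = 7.02188 V.

7.022 V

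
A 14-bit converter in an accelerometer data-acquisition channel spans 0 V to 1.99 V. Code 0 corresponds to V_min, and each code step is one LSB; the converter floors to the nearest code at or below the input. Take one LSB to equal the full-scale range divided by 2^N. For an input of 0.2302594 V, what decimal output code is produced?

Span = 1.99 V. LSB = 1.99 V / 2^14 ≈ 121.5 µV.
(V_in − V_min) × 2^14/range = (0.2302594 − (0)) × 16384/1.99 = 1895.764.
Floor → code = 1895.

1895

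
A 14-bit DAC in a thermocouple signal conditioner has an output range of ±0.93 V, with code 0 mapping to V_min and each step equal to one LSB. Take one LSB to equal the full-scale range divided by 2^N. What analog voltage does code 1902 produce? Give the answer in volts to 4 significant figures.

The full-scale span is 0.93 − (-0.93) = 1.86 V. LSB = 1.86 V / 2^14.
V_out = -0.93 + 1902 × (1.86/16384) V
      = -0.93 V + 0.215925 V = -0.714075 V.

-0.7141 V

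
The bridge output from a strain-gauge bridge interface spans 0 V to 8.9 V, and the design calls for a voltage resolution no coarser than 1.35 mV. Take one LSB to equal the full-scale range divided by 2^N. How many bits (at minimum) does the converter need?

Full-scale range = 8.9 V.
Required number of levels: 8.9/1.35 mV = 6592.6; smallest N with 2^N ≥ that is 13.

13 bits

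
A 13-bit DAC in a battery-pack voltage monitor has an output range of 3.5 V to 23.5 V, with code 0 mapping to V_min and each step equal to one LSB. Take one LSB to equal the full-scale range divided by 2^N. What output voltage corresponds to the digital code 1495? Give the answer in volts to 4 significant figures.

The full-scale span is 23.5 − (3.5) = 20 V. LSB = 20 V / 2^13.
V_out = V_min + code × LSB = 3.5 V + 1495 × 20 V / 8192
      = 3.5 V + 3.64990 V = 7.14990 V.

7.150 V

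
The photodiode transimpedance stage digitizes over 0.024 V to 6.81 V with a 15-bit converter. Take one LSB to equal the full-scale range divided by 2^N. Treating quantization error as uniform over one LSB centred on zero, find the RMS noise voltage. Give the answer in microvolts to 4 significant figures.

59.78 µV

Full-scale range = 6.81 V − (0.024 V) = 6.786 V.
LSB = 6.786 V ÷ 2^15 = 6.786/32768 V = 207.092 µV.
RMS of a uniform error over width LSB is LSB/√12 = 59.78 µV.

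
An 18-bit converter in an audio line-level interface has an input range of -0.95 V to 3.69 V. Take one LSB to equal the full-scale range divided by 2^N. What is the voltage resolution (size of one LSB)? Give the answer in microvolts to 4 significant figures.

17.70 µV

Span: 3.69 V − (-0.95 V) = 4.64 V.
There are 2^18 = 262144 steps.
One LSB is 4.64 V / 262144 = 17.70 µV.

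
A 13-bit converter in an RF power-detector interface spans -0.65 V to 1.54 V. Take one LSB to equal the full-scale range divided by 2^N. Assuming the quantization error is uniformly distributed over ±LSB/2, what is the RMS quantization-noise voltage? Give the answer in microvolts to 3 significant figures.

Range = 1.54 − (-0.65) = 2.19 V.
LSB = 2.19 V / 2^13 = 267.33 µV.
For a uniform distribution on [−LSB/2, +LSB/2], V_rms = LSB/√12 = 267.33 µV/3.4641 = 77.2 µV.

77.2 µV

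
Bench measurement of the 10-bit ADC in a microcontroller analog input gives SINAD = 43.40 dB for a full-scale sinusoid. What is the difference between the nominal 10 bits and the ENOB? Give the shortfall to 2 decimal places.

3.08 bits

Effective bits = (43.40 − 1.76)/6.02 = 6.9169.
10 − 6.9169 = 3.08 bits below nominal.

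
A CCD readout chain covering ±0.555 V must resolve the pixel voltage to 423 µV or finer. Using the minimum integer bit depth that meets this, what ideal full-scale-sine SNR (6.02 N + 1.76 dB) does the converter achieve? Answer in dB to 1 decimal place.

74.0 dB

The full-scale span is 0.555 − (-0.555) = 1.11 V.
Need 2^N ≥ 1.11 V / 423 µV = 2624 → N_min = 12.
SNR = 6.02 × 12 + 1.76 = 74.00 dB.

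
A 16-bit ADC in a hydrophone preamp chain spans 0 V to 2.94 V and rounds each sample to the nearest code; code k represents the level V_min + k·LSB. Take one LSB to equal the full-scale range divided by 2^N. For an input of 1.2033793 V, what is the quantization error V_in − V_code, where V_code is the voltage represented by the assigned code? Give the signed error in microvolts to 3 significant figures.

Range is 2.94 V. LSB = 2.94 V / 2^16 ≈ 44.86 µV.
(V_in − V_min)/LSB = (1.2033793 − (0)) × 65536/2.94 = 26824.7163 → nearest code k = 26825.
V_code = V_min + k × range/2^16 = 0 + 26825 × 2.94/65536 = 1.2033920288 V.
e = 1.2033793 − (1.2033920288) = −12.7 µV.

−12.7 µV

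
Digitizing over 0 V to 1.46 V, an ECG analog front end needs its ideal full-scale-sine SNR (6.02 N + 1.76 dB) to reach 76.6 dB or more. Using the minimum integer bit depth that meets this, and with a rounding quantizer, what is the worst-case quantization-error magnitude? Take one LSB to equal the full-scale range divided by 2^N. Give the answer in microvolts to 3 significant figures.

89.1 µV

Full-scale range = 1.46 V.
Solving 6.02 N ≥ 76.6 − 1.76: N ≥ 12.432. Round up → N = 13.
LSB = 1.46 V ÷ 2^13 = 1.46/8192 V = 178.22 µV.
Half an LSB is 89.1 µV.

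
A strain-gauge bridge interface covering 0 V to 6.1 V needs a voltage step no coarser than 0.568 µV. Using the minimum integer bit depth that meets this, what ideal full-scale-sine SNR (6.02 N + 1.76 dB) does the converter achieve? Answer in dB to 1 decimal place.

146.2 dB

Range is 6.1 V.
6.1 V / 0.568 µV = 1.074e7. Since 2^23 = 8388608 and 2^24 = 16777216, N = 24.
Ideal SNR at N = 24: 6.02·24 + 1.76 = 146.2 dB.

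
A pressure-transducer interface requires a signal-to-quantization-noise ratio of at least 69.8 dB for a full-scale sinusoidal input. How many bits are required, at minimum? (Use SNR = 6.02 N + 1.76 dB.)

12 bits

N ≥ (69.8 − 1.76)/6.02 = 11.302 → N_min = 12.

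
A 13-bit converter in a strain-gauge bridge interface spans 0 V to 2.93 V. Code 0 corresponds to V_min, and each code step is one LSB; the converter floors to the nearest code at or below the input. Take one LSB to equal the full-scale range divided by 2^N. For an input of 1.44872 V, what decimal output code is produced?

Range is 2.93 V. LSB = 2.93 V / 2^13 ≈ 357.7 µV.
(V_in − V_min) × 2^13/range = (1.44872 − (0)) × 8192/2.93 = 4050.483.
Floor → code = 4050.

4050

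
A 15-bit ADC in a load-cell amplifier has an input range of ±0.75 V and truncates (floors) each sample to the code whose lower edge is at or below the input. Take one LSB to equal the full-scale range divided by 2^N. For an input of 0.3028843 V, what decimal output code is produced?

Full-scale range = 0.75 V − (-0.75 V) = 1.5 V. LSB = 1.5 V / 2^15 ≈ 45.78 µV.
(V_in − V_min) × 2^15/range = (0.3028843 − (-0.75)) × 32768/1.5 = 23000.608.
Floor → code = 23000.

23000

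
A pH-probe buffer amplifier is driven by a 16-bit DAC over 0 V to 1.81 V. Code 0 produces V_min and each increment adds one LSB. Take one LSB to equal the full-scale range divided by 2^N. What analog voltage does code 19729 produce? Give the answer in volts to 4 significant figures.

Full-scale range = 1.81 V. LSB = 1.81 V / 2^16.
V_out = 0 + 19729 × (1.81/65536) V
      = 0 + 0.544884 = 0.544884 V.

0.5449 V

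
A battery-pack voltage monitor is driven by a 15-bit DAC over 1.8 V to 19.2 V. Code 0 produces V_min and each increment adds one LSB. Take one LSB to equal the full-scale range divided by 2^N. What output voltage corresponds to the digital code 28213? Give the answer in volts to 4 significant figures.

16.78 V

Range = 19.2 − (1.8) = 17.4 V. LSB = 17.4 V / 2^15.
V_out = V_min + code × LSB = 1.8 V + 28213 × 17.4 V / 32768
      = 1.8 + 14.9813 = 16.7813 V.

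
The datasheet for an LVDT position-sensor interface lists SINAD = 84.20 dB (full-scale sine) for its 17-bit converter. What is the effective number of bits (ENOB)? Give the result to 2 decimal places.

ENOB = (SINAD − 1.76) / 6.02 = (84.20 − 1.76) / 6.02 = 82.44 / 6.02 = 13.6944.

13.69 bits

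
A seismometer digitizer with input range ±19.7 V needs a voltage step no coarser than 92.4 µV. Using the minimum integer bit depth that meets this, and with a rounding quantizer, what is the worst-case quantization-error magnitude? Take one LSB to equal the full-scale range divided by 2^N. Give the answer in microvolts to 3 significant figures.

37.6 µV

The full-scale span is 19.7 − (-19.7) = 39.4 V.
Need 2^N ≥ 39.4 V / 92.4 µV = 426400 → N_min = 19.
LSB = 39.4 V ÷ 2^19 = 39.4/524288 V = 75.150 µV.
Half an LSB is 37.6 µV.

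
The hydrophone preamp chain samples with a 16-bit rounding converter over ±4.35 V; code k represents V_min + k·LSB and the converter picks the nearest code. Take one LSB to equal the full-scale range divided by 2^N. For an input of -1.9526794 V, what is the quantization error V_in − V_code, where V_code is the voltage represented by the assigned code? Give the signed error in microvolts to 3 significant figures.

−38.1 µV

Full-scale range = 4.35 V − (-4.35 V) = 8.7 V. LSB = 8.7 V / 2^16 ≈ 132.8 µV.
(-1.9526794 − (-4.35)) / LSB = 2.3973206 × 65536/8.7 = 18058.7130. Nearest integer: k = 18059.
V_code = -4.35 + (18059/65536) × 8.7 = -1.9526412964 V.
Error = V_in − V_code = -1.9526794 − (-1.9526412964) = −38.1 µV.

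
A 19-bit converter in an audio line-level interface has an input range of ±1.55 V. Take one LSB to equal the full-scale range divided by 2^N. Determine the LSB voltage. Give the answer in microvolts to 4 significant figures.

The full-scale span is 1.55 − (-1.55) = 3.1 V.
2^19 = 524288 levels.
One LSB is 3.1 V / 524288 = 5.913 µV.

5.913 µV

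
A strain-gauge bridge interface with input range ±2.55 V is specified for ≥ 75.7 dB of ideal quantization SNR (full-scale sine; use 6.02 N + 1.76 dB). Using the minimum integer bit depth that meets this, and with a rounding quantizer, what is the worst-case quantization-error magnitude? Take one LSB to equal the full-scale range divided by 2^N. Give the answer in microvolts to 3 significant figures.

311 µV

Full-scale range = 2.55 V − (-2.55 V) = 5.1 V.
6.02 N + 1.76 ≥ 75.7 gives N ≥ 12.282, so the minimum integer is 13.
LSB = 5.1 V ÷ 2^13 = 5.1/8192 V = 0.62256 mV.
|e|_max = LSB/2 = 311 µV.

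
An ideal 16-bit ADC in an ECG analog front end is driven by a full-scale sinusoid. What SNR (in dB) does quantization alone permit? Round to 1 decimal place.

For an ideal N-bit converter with full-scale sine input, SNR = 6.02 N + 1.76 dB. SNR = 6.02 × 16 + 1.76 = 96.32 + 1.76 = 98.08 dB.

98.1 dB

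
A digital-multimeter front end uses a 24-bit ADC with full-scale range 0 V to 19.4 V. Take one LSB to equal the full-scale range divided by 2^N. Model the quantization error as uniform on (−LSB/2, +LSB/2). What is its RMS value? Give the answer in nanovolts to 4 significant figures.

Range is 19.4 V.
LSB = 19.4 V ÷ 2^24 = 19.4/16777216 V = 1.15633 µV.
V_rms = LSB/√12 = 1.15633 µV / √12 = 333.8 nV.

333.8 nV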